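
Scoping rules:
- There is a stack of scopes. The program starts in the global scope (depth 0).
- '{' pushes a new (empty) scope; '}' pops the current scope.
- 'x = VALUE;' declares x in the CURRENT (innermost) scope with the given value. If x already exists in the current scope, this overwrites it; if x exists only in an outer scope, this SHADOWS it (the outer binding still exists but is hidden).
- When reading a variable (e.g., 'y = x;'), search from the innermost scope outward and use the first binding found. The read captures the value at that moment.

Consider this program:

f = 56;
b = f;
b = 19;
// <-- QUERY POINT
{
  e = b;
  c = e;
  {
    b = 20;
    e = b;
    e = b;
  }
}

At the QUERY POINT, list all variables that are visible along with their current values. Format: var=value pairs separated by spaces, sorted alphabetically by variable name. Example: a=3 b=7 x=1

Answer: b=19 f=56

Derivation:
Step 1: declare f=56 at depth 0
Step 2: declare b=(read f)=56 at depth 0
Step 3: declare b=19 at depth 0
Visible at query point: b=19 f=56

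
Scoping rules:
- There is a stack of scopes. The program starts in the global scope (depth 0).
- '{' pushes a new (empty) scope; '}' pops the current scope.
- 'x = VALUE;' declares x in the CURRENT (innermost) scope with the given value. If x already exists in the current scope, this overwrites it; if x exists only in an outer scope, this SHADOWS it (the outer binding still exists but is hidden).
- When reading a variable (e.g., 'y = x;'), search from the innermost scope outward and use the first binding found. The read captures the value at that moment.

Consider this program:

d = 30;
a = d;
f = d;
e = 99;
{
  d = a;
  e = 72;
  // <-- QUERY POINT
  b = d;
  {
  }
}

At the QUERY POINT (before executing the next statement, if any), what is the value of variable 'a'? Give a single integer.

Answer: 30

Derivation:
Step 1: declare d=30 at depth 0
Step 2: declare a=(read d)=30 at depth 0
Step 3: declare f=(read d)=30 at depth 0
Step 4: declare e=99 at depth 0
Step 5: enter scope (depth=1)
Step 6: declare d=(read a)=30 at depth 1
Step 7: declare e=72 at depth 1
Visible at query point: a=30 d=30 e=72 f=30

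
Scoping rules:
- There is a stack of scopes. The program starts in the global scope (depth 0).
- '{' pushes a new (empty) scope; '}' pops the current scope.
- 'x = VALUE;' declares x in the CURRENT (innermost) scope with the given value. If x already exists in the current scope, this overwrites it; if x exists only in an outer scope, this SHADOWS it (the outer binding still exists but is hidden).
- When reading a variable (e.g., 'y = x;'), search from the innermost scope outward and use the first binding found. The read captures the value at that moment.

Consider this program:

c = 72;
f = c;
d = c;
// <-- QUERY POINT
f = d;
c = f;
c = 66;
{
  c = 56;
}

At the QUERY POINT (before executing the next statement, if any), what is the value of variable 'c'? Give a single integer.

Step 1: declare c=72 at depth 0
Step 2: declare f=(read c)=72 at depth 0
Step 3: declare d=(read c)=72 at depth 0
Visible at query point: c=72 d=72 f=72

Answer: 72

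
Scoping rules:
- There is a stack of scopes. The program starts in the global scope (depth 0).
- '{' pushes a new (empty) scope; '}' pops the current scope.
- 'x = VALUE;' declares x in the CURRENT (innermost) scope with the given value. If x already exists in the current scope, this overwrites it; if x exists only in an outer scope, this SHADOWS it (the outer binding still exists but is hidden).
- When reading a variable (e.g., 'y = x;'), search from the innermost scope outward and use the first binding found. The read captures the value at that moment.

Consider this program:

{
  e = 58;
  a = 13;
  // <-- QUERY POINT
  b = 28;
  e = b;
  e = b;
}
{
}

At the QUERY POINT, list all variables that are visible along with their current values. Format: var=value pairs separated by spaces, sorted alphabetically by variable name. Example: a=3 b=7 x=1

Step 1: enter scope (depth=1)
Step 2: declare e=58 at depth 1
Step 3: declare a=13 at depth 1
Visible at query point: a=13 e=58

Answer: a=13 e=58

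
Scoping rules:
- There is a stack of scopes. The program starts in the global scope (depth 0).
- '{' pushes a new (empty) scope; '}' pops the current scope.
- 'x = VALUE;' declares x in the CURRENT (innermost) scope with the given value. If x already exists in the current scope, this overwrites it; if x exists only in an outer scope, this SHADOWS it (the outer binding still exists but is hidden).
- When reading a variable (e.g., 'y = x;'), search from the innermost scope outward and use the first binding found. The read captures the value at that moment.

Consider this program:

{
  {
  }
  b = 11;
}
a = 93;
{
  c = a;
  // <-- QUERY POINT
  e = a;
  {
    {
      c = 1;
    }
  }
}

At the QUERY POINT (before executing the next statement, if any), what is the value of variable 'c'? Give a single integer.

Step 1: enter scope (depth=1)
Step 2: enter scope (depth=2)
Step 3: exit scope (depth=1)
Step 4: declare b=11 at depth 1
Step 5: exit scope (depth=0)
Step 6: declare a=93 at depth 0
Step 7: enter scope (depth=1)
Step 8: declare c=(read a)=93 at depth 1
Visible at query point: a=93 c=93

Answer: 93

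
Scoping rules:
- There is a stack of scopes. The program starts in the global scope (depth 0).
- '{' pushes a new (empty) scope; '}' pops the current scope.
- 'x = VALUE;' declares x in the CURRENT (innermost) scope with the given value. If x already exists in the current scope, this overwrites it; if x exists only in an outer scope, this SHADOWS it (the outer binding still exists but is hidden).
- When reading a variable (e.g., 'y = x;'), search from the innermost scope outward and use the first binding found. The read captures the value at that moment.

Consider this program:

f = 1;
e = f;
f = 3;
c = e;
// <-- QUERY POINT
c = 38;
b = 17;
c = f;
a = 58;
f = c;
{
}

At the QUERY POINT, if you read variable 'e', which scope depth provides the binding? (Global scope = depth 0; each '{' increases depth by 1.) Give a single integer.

Answer: 0

Derivation:
Step 1: declare f=1 at depth 0
Step 2: declare e=(read f)=1 at depth 0
Step 3: declare f=3 at depth 0
Step 4: declare c=(read e)=1 at depth 0
Visible at query point: c=1 e=1 f=3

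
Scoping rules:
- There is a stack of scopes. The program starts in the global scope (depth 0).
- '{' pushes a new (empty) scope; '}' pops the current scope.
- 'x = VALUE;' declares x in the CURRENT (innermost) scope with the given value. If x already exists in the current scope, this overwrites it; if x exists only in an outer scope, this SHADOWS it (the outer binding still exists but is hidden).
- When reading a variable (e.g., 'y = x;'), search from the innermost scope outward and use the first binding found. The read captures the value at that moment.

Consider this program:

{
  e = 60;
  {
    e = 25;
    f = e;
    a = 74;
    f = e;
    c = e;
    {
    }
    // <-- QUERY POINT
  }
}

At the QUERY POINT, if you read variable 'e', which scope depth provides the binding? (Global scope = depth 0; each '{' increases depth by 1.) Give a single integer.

Step 1: enter scope (depth=1)
Step 2: declare e=60 at depth 1
Step 3: enter scope (depth=2)
Step 4: declare e=25 at depth 2
Step 5: declare f=(read e)=25 at depth 2
Step 6: declare a=74 at depth 2
Step 7: declare f=(read e)=25 at depth 2
Step 8: declare c=(read e)=25 at depth 2
Step 9: enter scope (depth=3)
Step 10: exit scope (depth=2)
Visible at query point: a=74 c=25 e=25 f=25

Answer: 2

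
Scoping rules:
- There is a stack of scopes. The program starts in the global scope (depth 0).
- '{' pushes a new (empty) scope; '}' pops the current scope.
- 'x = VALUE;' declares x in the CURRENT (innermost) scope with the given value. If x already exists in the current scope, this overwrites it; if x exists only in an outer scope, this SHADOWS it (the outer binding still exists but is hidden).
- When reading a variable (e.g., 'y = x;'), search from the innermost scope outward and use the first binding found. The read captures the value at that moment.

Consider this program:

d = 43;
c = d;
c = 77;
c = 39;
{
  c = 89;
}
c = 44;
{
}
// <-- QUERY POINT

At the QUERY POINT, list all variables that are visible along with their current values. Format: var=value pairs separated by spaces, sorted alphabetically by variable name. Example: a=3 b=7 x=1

Answer: c=44 d=43

Derivation:
Step 1: declare d=43 at depth 0
Step 2: declare c=(read d)=43 at depth 0
Step 3: declare c=77 at depth 0
Step 4: declare c=39 at depth 0
Step 5: enter scope (depth=1)
Step 6: declare c=89 at depth 1
Step 7: exit scope (depth=0)
Step 8: declare c=44 at depth 0
Step 9: enter scope (depth=1)
Step 10: exit scope (depth=0)
Visible at query point: c=44 d=43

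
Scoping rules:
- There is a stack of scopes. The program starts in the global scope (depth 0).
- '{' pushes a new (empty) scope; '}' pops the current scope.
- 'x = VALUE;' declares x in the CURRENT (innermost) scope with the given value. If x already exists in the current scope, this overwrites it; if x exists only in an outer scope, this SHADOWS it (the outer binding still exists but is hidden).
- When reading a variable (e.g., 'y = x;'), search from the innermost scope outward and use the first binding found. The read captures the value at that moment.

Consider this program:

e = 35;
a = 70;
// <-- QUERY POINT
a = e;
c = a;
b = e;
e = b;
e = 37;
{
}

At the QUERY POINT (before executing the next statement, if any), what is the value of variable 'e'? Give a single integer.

Answer: 35

Derivation:
Step 1: declare e=35 at depth 0
Step 2: declare a=70 at depth 0
Visible at query point: a=70 e=35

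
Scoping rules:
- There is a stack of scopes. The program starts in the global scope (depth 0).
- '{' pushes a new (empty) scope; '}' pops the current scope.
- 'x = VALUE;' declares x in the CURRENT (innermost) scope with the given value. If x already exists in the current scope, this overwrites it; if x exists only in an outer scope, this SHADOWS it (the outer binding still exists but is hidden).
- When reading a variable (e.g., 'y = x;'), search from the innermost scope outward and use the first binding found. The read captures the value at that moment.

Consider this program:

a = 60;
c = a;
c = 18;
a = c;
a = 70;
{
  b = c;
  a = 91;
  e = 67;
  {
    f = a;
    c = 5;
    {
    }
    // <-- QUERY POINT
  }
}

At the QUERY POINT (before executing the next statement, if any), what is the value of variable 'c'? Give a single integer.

Step 1: declare a=60 at depth 0
Step 2: declare c=(read a)=60 at depth 0
Step 3: declare c=18 at depth 0
Step 4: declare a=(read c)=18 at depth 0
Step 5: declare a=70 at depth 0
Step 6: enter scope (depth=1)
Step 7: declare b=(read c)=18 at depth 1
Step 8: declare a=91 at depth 1
Step 9: declare e=67 at depth 1
Step 10: enter scope (depth=2)
Step 11: declare f=(read a)=91 at depth 2
Step 12: declare c=5 at depth 2
Step 13: enter scope (depth=3)
Step 14: exit scope (depth=2)
Visible at query point: a=91 b=18 c=5 e=67 f=91

Answer: 5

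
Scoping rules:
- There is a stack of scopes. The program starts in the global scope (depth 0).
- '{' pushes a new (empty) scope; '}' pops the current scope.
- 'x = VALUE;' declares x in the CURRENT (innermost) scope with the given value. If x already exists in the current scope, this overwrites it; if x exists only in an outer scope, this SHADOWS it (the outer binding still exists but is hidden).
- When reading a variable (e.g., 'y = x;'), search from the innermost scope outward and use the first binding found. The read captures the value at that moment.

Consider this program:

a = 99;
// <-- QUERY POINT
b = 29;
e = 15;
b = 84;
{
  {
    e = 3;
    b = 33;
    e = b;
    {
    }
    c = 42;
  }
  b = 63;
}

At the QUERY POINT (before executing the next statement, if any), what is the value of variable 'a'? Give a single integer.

Step 1: declare a=99 at depth 0
Visible at query point: a=99

Answer: 99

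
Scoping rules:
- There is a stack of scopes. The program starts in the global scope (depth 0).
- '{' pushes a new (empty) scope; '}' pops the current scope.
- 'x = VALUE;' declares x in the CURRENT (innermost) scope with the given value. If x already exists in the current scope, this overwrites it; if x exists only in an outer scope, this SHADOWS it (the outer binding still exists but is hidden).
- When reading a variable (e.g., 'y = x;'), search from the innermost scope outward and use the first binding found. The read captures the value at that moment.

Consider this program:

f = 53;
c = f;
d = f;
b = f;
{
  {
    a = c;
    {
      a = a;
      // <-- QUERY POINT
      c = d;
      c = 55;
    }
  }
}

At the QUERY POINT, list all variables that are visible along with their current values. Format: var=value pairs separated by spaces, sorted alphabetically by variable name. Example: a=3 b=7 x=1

Step 1: declare f=53 at depth 0
Step 2: declare c=(read f)=53 at depth 0
Step 3: declare d=(read f)=53 at depth 0
Step 4: declare b=(read f)=53 at depth 0
Step 5: enter scope (depth=1)
Step 6: enter scope (depth=2)
Step 7: declare a=(read c)=53 at depth 2
Step 8: enter scope (depth=3)
Step 9: declare a=(read a)=53 at depth 3
Visible at query point: a=53 b=53 c=53 d=53 f=53

Answer: a=53 b=53 c=53 d=53 f=53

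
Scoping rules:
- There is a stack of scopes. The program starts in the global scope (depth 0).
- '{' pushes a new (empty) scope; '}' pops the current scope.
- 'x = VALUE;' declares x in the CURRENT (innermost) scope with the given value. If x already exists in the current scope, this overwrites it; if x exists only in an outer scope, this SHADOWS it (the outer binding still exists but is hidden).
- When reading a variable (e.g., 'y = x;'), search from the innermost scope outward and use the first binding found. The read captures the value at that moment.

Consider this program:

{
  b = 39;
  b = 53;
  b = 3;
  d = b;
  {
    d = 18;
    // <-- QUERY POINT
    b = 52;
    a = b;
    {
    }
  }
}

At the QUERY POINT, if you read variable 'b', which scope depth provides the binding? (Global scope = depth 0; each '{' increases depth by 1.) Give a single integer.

Answer: 1

Derivation:
Step 1: enter scope (depth=1)
Step 2: declare b=39 at depth 1
Step 3: declare b=53 at depth 1
Step 4: declare b=3 at depth 1
Step 5: declare d=(read b)=3 at depth 1
Step 6: enter scope (depth=2)
Step 7: declare d=18 at depth 2
Visible at query point: b=3 d=18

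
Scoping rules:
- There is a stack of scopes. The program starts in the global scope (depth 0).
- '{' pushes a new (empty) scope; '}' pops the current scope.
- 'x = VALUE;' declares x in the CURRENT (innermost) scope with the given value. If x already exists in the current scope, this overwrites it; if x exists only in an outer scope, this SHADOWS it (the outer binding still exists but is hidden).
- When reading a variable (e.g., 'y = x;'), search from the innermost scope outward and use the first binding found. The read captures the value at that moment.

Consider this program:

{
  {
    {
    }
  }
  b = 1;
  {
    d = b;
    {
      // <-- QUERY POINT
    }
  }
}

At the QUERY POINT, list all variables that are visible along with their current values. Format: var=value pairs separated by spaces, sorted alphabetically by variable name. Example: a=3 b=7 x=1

Step 1: enter scope (depth=1)
Step 2: enter scope (depth=2)
Step 3: enter scope (depth=3)
Step 4: exit scope (depth=2)
Step 5: exit scope (depth=1)
Step 6: declare b=1 at depth 1
Step 7: enter scope (depth=2)
Step 8: declare d=(read b)=1 at depth 2
Step 9: enter scope (depth=3)
Visible at query point: b=1 d=1

Answer: b=1 d=1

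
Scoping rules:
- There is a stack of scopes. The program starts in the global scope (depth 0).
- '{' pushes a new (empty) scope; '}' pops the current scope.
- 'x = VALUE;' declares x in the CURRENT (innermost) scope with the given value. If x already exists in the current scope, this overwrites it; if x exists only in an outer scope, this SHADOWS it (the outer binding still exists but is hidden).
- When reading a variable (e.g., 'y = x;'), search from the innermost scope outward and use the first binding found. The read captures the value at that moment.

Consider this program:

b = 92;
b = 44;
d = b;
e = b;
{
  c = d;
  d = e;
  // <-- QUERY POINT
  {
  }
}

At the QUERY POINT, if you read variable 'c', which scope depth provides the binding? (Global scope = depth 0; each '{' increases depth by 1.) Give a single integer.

Step 1: declare b=92 at depth 0
Step 2: declare b=44 at depth 0
Step 3: declare d=(read b)=44 at depth 0
Step 4: declare e=(read b)=44 at depth 0
Step 5: enter scope (depth=1)
Step 6: declare c=(read d)=44 at depth 1
Step 7: declare d=(read e)=44 at depth 1
Visible at query point: b=44 c=44 d=44 e=44

Answer: 1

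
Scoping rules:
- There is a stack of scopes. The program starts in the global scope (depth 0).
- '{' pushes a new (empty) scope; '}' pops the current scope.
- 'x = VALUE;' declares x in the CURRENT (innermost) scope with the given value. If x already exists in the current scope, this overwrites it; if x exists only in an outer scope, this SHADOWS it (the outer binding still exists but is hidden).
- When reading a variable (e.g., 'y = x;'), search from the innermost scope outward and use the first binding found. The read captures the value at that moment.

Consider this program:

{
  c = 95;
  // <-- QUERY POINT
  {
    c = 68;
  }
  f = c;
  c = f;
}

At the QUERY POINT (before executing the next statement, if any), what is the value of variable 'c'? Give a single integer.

Answer: 95

Derivation:
Step 1: enter scope (depth=1)
Step 2: declare c=95 at depth 1
Visible at query point: c=95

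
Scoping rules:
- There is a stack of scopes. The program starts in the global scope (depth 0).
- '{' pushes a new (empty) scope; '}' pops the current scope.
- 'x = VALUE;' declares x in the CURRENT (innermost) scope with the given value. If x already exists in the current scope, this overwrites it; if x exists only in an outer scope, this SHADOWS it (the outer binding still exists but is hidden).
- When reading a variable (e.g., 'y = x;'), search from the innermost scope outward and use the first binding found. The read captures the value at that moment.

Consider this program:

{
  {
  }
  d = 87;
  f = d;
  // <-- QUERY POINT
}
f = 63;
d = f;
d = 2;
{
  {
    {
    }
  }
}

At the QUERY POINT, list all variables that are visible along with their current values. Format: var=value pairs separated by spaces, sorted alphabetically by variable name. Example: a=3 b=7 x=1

Answer: d=87 f=87

Derivation:
Step 1: enter scope (depth=1)
Step 2: enter scope (depth=2)
Step 3: exit scope (depth=1)
Step 4: declare d=87 at depth 1
Step 5: declare f=(read d)=87 at depth 1
Visible at query point: d=87 f=87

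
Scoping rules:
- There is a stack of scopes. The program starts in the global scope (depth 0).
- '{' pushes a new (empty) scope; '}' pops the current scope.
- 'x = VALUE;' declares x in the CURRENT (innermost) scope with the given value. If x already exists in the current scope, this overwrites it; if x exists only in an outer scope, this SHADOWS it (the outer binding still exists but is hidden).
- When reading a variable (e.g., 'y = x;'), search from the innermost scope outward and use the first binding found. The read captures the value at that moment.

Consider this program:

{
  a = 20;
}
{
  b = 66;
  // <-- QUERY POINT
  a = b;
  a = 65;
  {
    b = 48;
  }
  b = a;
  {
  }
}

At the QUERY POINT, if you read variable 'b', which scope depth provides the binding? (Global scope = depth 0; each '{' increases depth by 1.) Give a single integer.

Step 1: enter scope (depth=1)
Step 2: declare a=20 at depth 1
Step 3: exit scope (depth=0)
Step 4: enter scope (depth=1)
Step 5: declare b=66 at depth 1
Visible at query point: b=66

Answer: 1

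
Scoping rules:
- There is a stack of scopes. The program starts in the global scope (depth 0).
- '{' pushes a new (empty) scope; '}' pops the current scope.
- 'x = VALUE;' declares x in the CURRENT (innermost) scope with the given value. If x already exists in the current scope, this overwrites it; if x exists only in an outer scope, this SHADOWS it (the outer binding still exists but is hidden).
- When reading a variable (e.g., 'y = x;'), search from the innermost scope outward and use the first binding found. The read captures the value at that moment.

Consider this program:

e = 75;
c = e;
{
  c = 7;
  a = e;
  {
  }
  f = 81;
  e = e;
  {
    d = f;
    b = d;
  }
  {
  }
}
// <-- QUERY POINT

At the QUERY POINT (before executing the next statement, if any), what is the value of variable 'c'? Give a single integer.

Step 1: declare e=75 at depth 0
Step 2: declare c=(read e)=75 at depth 0
Step 3: enter scope (depth=1)
Step 4: declare c=7 at depth 1
Step 5: declare a=(read e)=75 at depth 1
Step 6: enter scope (depth=2)
Step 7: exit scope (depth=1)
Step 8: declare f=81 at depth 1
Step 9: declare e=(read e)=75 at depth 1
Step 10: enter scope (depth=2)
Step 11: declare d=(read f)=81 at depth 2
Step 12: declare b=(read d)=81 at depth 2
Step 13: exit scope (depth=1)
Step 14: enter scope (depth=2)
Step 15: exit scope (depth=1)
Step 16: exit scope (depth=0)
Visible at query point: c=75 e=75

Answer: 75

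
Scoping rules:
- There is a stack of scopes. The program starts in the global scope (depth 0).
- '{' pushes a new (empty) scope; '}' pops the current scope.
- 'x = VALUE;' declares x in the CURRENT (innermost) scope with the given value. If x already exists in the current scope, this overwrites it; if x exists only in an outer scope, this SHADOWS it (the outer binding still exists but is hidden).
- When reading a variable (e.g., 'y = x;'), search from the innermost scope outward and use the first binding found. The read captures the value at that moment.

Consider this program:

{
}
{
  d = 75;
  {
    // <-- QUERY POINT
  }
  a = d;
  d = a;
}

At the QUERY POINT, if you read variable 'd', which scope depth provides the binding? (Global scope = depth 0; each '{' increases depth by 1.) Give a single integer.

Answer: 1

Derivation:
Step 1: enter scope (depth=1)
Step 2: exit scope (depth=0)
Step 3: enter scope (depth=1)
Step 4: declare d=75 at depth 1
Step 5: enter scope (depth=2)
Visible at query point: d=75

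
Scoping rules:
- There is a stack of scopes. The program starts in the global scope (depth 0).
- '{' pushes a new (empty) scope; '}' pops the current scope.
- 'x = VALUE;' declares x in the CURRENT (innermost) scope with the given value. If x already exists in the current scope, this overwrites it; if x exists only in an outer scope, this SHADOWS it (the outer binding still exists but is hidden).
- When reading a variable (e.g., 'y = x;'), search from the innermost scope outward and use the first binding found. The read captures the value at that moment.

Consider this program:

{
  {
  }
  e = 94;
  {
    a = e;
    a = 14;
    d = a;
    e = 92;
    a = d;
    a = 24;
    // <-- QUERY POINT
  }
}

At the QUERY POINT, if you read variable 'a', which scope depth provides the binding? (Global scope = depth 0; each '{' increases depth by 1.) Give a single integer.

Step 1: enter scope (depth=1)
Step 2: enter scope (depth=2)
Step 3: exit scope (depth=1)
Step 4: declare e=94 at depth 1
Step 5: enter scope (depth=2)
Step 6: declare a=(read e)=94 at depth 2
Step 7: declare a=14 at depth 2
Step 8: declare d=(read a)=14 at depth 2
Step 9: declare e=92 at depth 2
Step 10: declare a=(read d)=14 at depth 2
Step 11: declare a=24 at depth 2
Visible at query point: a=24 d=14 e=92

Answer: 2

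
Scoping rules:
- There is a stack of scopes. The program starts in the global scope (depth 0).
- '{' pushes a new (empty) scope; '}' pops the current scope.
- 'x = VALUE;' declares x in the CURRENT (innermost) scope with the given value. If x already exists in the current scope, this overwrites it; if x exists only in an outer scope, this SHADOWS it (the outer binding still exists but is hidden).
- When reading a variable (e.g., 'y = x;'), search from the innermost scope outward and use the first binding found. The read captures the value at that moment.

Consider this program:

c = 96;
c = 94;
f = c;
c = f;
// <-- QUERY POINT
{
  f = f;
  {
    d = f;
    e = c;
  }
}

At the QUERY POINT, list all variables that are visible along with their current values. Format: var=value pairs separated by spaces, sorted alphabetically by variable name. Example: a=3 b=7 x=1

Answer: c=94 f=94

Derivation:
Step 1: declare c=96 at depth 0
Step 2: declare c=94 at depth 0
Step 3: declare f=(read c)=94 at depth 0
Step 4: declare c=(read f)=94 at depth 0
Visible at query point: c=94 f=94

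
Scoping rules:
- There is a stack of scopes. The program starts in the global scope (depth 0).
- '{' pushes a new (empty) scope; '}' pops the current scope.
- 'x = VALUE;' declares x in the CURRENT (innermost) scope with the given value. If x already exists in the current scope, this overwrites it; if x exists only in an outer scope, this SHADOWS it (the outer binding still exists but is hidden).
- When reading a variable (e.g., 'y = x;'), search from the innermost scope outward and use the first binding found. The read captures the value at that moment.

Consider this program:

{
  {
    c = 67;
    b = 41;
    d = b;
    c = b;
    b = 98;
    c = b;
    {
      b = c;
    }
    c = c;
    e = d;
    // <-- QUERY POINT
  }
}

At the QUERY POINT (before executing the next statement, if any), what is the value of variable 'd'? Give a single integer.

Step 1: enter scope (depth=1)
Step 2: enter scope (depth=2)
Step 3: declare c=67 at depth 2
Step 4: declare b=41 at depth 2
Step 5: declare d=(read b)=41 at depth 2
Step 6: declare c=(read b)=41 at depth 2
Step 7: declare b=98 at depth 2
Step 8: declare c=(read b)=98 at depth 2
Step 9: enter scope (depth=3)
Step 10: declare b=(read c)=98 at depth 3
Step 11: exit scope (depth=2)
Step 12: declare c=(read c)=98 at depth 2
Step 13: declare e=(read d)=41 at depth 2
Visible at query point: b=98 c=98 d=41 e=41

Answer: 41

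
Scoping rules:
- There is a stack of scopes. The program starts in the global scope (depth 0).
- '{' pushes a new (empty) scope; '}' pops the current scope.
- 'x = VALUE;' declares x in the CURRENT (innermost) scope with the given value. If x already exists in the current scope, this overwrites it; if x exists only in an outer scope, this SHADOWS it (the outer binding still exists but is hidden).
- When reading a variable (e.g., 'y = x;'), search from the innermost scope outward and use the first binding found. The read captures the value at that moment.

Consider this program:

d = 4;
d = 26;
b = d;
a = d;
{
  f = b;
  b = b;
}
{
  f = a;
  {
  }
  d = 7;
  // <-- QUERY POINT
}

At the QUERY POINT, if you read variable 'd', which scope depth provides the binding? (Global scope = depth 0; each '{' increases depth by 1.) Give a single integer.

Answer: 1

Derivation:
Step 1: declare d=4 at depth 0
Step 2: declare d=26 at depth 0
Step 3: declare b=(read d)=26 at depth 0
Step 4: declare a=(read d)=26 at depth 0
Step 5: enter scope (depth=1)
Step 6: declare f=(read b)=26 at depth 1
Step 7: declare b=(read b)=26 at depth 1
Step 8: exit scope (depth=0)
Step 9: enter scope (depth=1)
Step 10: declare f=(read a)=26 at depth 1
Step 11: enter scope (depth=2)
Step 12: exit scope (depth=1)
Step 13: declare d=7 at depth 1
Visible at query point: a=26 b=26 d=7 f=26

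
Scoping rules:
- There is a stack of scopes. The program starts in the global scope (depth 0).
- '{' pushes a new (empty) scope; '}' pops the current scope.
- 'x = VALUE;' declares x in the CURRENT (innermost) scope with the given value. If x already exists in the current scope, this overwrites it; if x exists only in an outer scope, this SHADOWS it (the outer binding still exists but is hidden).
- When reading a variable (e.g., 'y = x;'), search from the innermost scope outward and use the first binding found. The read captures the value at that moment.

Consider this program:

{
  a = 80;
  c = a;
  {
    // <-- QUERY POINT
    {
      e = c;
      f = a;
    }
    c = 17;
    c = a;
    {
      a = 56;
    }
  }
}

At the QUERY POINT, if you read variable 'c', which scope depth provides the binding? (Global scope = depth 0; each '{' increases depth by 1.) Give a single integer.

Step 1: enter scope (depth=1)
Step 2: declare a=80 at depth 1
Step 3: declare c=(read a)=80 at depth 1
Step 4: enter scope (depth=2)
Visible at query point: a=80 c=80

Answer: 1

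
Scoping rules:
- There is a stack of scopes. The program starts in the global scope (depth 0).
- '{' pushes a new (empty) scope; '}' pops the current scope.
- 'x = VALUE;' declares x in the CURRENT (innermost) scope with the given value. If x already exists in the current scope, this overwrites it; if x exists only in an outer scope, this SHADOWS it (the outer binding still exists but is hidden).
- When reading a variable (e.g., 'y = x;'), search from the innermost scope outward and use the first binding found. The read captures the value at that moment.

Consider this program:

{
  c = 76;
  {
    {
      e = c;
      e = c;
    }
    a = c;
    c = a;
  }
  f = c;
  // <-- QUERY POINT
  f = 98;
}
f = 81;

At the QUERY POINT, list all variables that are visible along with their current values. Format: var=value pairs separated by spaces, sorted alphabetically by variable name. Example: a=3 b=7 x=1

Step 1: enter scope (depth=1)
Step 2: declare c=76 at depth 1
Step 3: enter scope (depth=2)
Step 4: enter scope (depth=3)
Step 5: declare e=(read c)=76 at depth 3
Step 6: declare e=(read c)=76 at depth 3
Step 7: exit scope (depth=2)
Step 8: declare a=(read c)=76 at depth 2
Step 9: declare c=(read a)=76 at depth 2
Step 10: exit scope (depth=1)
Step 11: declare f=(read c)=76 at depth 1
Visible at query point: c=76 f=76

Answer: c=76 f=76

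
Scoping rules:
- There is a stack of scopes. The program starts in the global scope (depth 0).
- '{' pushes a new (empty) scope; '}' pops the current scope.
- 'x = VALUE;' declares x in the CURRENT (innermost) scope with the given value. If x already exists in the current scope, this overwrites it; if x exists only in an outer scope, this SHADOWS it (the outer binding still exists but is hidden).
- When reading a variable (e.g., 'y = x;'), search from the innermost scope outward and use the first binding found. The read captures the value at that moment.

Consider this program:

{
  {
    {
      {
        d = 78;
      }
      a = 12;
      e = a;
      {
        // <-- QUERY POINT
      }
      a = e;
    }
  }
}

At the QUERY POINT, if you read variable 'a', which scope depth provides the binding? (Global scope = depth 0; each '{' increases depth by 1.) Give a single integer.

Answer: 3

Derivation:
Step 1: enter scope (depth=1)
Step 2: enter scope (depth=2)
Step 3: enter scope (depth=3)
Step 4: enter scope (depth=4)
Step 5: declare d=78 at depth 4
Step 6: exit scope (depth=3)
Step 7: declare a=12 at depth 3
Step 8: declare e=(read a)=12 at depth 3
Step 9: enter scope (depth=4)
Visible at query point: a=12 e=12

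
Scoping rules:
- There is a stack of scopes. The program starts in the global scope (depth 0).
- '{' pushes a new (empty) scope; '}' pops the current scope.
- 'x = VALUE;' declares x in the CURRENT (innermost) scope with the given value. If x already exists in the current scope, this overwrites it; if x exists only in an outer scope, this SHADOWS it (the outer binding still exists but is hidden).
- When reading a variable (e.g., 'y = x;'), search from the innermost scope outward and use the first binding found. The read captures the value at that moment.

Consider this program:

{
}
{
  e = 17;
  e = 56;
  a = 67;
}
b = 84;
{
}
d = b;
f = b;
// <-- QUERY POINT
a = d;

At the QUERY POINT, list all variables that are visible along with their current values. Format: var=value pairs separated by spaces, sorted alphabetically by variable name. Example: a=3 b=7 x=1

Step 1: enter scope (depth=1)
Step 2: exit scope (depth=0)
Step 3: enter scope (depth=1)
Step 4: declare e=17 at depth 1
Step 5: declare e=56 at depth 1
Step 6: declare a=67 at depth 1
Step 7: exit scope (depth=0)
Step 8: declare b=84 at depth 0
Step 9: enter scope (depth=1)
Step 10: exit scope (depth=0)
Step 11: declare d=(read b)=84 at depth 0
Step 12: declare f=(read b)=84 at depth 0
Visible at query point: b=84 d=84 f=84

Answer: b=84 d=84 f=84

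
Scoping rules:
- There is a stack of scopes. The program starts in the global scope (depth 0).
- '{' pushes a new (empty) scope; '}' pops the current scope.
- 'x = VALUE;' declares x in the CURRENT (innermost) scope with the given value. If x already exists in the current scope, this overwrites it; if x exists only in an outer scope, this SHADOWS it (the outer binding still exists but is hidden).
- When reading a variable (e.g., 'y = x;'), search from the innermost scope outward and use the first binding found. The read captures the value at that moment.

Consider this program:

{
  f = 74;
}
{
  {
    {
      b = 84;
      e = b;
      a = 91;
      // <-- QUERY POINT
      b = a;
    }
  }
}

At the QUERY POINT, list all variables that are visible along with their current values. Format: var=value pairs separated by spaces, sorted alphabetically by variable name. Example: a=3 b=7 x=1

Step 1: enter scope (depth=1)
Step 2: declare f=74 at depth 1
Step 3: exit scope (depth=0)
Step 4: enter scope (depth=1)
Step 5: enter scope (depth=2)
Step 6: enter scope (depth=3)
Step 7: declare b=84 at depth 3
Step 8: declare e=(read b)=84 at depth 3
Step 9: declare a=91 at depth 3
Visible at query point: a=91 b=84 e=84

Answer: a=91 b=84 e=84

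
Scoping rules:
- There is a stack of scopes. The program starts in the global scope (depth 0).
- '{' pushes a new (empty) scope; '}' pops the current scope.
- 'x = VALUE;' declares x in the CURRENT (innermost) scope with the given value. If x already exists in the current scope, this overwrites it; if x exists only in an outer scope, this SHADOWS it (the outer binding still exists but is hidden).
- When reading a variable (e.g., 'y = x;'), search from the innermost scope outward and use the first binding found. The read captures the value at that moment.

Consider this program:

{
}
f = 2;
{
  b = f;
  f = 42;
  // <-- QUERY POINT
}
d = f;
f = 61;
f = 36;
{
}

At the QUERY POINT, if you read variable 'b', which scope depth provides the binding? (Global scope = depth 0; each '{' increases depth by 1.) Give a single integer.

Answer: 1

Derivation:
Step 1: enter scope (depth=1)
Step 2: exit scope (depth=0)
Step 3: declare f=2 at depth 0
Step 4: enter scope (depth=1)
Step 5: declare b=(read f)=2 at depth 1
Step 6: declare f=42 at depth 1
Visible at query point: b=2 f=42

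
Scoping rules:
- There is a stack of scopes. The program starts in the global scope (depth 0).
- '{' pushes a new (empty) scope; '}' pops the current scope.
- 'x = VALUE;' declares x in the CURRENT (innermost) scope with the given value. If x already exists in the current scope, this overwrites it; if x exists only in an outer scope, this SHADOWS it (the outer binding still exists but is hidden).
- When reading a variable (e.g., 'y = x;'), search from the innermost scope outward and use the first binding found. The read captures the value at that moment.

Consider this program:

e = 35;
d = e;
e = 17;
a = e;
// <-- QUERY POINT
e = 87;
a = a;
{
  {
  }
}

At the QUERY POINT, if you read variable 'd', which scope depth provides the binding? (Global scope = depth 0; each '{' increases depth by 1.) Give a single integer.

Step 1: declare e=35 at depth 0
Step 2: declare d=(read e)=35 at depth 0
Step 3: declare e=17 at depth 0
Step 4: declare a=(read e)=17 at depth 0
Visible at query point: a=17 d=35 e=17

Answer: 0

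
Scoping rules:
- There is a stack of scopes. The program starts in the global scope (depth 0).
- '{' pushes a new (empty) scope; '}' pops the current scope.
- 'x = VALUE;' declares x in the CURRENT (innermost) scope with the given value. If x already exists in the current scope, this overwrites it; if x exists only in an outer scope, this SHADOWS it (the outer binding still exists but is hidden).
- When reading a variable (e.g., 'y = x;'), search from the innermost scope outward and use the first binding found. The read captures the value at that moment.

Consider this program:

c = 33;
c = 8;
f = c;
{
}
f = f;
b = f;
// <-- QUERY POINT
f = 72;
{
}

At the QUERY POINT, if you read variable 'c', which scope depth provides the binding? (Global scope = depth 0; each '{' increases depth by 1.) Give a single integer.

Answer: 0

Derivation:
Step 1: declare c=33 at depth 0
Step 2: declare c=8 at depth 0
Step 3: declare f=(read c)=8 at depth 0
Step 4: enter scope (depth=1)
Step 5: exit scope (depth=0)
Step 6: declare f=(read f)=8 at depth 0
Step 7: declare b=(read f)=8 at depth 0
Visible at query point: b=8 c=8 f=8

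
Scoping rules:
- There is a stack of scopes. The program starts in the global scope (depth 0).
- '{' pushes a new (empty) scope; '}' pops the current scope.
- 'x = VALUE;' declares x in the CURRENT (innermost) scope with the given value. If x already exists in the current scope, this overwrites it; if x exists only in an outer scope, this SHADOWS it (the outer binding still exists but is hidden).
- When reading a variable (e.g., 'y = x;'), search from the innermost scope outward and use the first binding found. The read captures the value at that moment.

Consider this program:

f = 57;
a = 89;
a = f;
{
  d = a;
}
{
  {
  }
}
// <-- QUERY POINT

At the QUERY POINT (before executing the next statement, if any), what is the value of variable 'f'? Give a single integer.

Step 1: declare f=57 at depth 0
Step 2: declare a=89 at depth 0
Step 3: declare a=(read f)=57 at depth 0
Step 4: enter scope (depth=1)
Step 5: declare d=(read a)=57 at depth 1
Step 6: exit scope (depth=0)
Step 7: enter scope (depth=1)
Step 8: enter scope (depth=2)
Step 9: exit scope (depth=1)
Step 10: exit scope (depth=0)
Visible at query point: a=57 f=57

Answer: 57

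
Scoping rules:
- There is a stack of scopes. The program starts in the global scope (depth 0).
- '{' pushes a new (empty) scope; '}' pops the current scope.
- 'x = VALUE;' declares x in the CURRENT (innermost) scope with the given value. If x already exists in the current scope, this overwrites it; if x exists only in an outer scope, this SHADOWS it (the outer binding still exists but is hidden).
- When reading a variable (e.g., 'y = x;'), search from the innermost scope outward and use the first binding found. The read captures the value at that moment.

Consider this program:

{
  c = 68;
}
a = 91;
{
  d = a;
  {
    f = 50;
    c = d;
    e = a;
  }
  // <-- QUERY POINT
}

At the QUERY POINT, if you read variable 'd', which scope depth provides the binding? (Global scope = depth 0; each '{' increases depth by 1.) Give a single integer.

Answer: 1

Derivation:
Step 1: enter scope (depth=1)
Step 2: declare c=68 at depth 1
Step 3: exit scope (depth=0)
Step 4: declare a=91 at depth 0
Step 5: enter scope (depth=1)
Step 6: declare d=(read a)=91 at depth 1
Step 7: enter scope (depth=2)
Step 8: declare f=50 at depth 2
Step 9: declare c=(read d)=91 at depth 2
Step 10: declare e=(read a)=91 at depth 2
Step 11: exit scope (depth=1)
Visible at query point: a=91 d=91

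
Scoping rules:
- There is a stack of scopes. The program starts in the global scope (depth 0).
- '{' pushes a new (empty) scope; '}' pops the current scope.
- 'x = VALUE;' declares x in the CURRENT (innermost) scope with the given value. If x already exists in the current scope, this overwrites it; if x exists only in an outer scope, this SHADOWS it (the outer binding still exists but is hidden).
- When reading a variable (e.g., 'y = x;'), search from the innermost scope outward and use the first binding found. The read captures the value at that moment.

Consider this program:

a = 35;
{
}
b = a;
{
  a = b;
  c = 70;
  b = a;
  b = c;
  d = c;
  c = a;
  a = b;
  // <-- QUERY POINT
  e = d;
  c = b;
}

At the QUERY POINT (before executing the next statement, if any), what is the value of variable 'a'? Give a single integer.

Answer: 70

Derivation:
Step 1: declare a=35 at depth 0
Step 2: enter scope (depth=1)
Step 3: exit scope (depth=0)
Step 4: declare b=(read a)=35 at depth 0
Step 5: enter scope (depth=1)
Step 6: declare a=(read b)=35 at depth 1
Step 7: declare c=70 at depth 1
Step 8: declare b=(read a)=35 at depth 1
Step 9: declare b=(read c)=70 at depth 1
Step 10: declare d=(read c)=70 at depth 1
Step 11: declare c=(read a)=35 at depth 1
Step 12: declare a=(read b)=70 at depth 1
Visible at query point: a=70 b=70 c=35 d=70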